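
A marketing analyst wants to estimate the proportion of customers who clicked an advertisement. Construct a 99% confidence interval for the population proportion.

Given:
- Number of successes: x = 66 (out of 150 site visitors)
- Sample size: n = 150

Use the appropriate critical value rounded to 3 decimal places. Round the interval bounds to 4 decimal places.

Sample proportion: p̂ = 66/150 = 0.440000

Check conditions for normal approximation:
  np̂ = 66 ≥ 10 ✓
  n(1-p̂) = 84 ≥ 10 ✓

The sample is large enough, so use a z-interval (normal approximation) for the proportion.

For 99% confidence, z* = 2.576 (from standard normal table)

Standard error: SE = √(p̂(1-p̂)/n) = √(0.440000×0.560000/150) = 0.04052982

Margin of error: E = z* × SE = 2.576 × 0.04052982 = 0.104405

Z-interval: p̂ ± E = 0.440000 ± 0.104405 = (0.335595, 0.544405)

Rounded to 4 decimal places:

(0.3356, 0.5444)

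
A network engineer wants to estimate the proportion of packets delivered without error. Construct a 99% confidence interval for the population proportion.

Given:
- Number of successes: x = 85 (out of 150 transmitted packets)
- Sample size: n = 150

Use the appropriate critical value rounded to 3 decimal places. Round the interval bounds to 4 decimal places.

Sample proportion: p̂ = 85/150 = 0.566667

Check conditions for normal approximation:
  np̂ = 85 ≥ 10 ✓
  n(1-p̂) = 65 ≥ 10 ✓

The sample is large enough, so use a z-interval (normal approximation) for the proportion.

For 99% confidence, z* = 2.576 (from standard normal table)

Standard error: SE = √(p̂(1-p̂)/n) = √(0.566667×0.433333/150) = 0.04046031

Margin of error: E = z* × SE = 2.576 × 0.04046031 = 0.104226

Z-interval: p̂ ± E = 0.566667 ± 0.104226 = (0.462441, 0.670892)

Rounded to 4 decimal places:

(0.4624, 0.6709)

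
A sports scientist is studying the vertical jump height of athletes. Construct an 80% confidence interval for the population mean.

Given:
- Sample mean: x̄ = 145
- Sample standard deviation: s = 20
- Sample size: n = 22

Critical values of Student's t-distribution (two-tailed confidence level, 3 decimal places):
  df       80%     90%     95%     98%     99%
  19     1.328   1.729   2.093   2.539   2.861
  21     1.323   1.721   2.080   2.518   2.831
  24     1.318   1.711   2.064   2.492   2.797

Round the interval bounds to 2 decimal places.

The population standard deviation σ is unknown (only the sample standard deviation s is given), so use a t-interval with df = n - 1 = 22 - 1 = 21.

For 80% confidence with df = 21, t* = 1.323 (from t-table)

Standard error: SE = s/√n = 20/√22 = 4.264014

Margin of error: E = t* × SE = 1.323 × 4.264014 = 5.6413

T-interval: x̄ ± E = 145 ± 5.6413 = (139.3587, 150.6413)

Rounded to 2 decimal places:

(139.36, 150.64)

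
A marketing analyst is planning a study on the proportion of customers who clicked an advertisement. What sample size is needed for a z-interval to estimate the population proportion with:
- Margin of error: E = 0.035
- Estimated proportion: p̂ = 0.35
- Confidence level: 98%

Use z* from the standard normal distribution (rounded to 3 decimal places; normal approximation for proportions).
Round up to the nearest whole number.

Using z* for proportion z-interval (normal approximation).

For 98% confidence, z* = 2.326 (from standard normal table)

Sample size formula for proportion z-interval: n = z*²p̂(1-p̂)/E²

n = 2.326² × 0.35 × 0.65 / 0.035²
  = 5.410276 × 0.2275 / 0.001225
  = 1004.7655

Round up to the nearest whole number: n = 1005

1005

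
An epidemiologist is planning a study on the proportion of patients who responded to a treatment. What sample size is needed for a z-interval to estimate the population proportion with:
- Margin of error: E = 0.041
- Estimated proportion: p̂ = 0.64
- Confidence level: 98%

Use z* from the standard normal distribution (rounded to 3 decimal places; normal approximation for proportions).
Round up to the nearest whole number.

Using z* for proportion z-interval (normal approximation).

For 98% confidence, z* = 2.326 (from standard normal table)

Sample size formula for proportion z-interval: n = z*²p̂(1-p̂)/E²

n = 2.326² × 0.64 × 0.36 / 0.041²
  = 5.410276 × 0.2304 / 0.001681
  = 741.5393

Round up to the nearest whole number: n = 742

742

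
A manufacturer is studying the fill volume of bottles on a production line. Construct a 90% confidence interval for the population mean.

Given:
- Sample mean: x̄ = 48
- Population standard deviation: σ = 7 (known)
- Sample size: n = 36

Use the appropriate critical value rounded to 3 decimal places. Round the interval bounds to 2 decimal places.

The population standard deviation σ is known, so use a z-interval (standard normal critical value).

For 90% confidence, z* = 1.645 (from standard normal table)

Standard error: SE = σ/√n = 7/√36 = 1.166667

Margin of error: E = z* × SE = 1.645 × 1.166667 = 1.9192

Z-interval: x̄ ± E = 48 ± 1.9192 = (46.0808, 49.9192)

Rounded to 2 decimal places:

(46.08, 49.92)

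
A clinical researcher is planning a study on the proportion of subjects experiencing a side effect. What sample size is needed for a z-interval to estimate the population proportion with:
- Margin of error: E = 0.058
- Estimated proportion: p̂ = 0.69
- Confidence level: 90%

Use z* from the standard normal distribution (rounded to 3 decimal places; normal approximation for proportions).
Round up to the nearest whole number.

Using z* for proportion z-interval (normal approximation).

For 90% confidence, z* = 1.645 (from standard normal table)

Sample size formula for proportion z-interval: n = z*²p̂(1-p̂)/E²

n = 1.645² × 0.69 × 0.31 / 0.058²
  = 2.706025 × 0.2139 / 0.003364
  = 172.0626

Round up to the nearest whole number: n = 173

173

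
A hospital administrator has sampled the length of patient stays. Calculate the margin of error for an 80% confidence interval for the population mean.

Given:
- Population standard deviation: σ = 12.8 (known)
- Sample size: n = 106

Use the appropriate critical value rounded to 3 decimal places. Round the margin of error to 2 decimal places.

The population standard deviation σ is known, so use the z-interval margin of error formula.

For 80% confidence, z* = 1.282 (from standard normal table)

Margin of error formula for z-interval: E = z* × σ/√n

E = 1.282 × 12.8/√106
  = 1.282 × 1.243246
  = 1.5938

Rounded to 2 decimal places:

1.59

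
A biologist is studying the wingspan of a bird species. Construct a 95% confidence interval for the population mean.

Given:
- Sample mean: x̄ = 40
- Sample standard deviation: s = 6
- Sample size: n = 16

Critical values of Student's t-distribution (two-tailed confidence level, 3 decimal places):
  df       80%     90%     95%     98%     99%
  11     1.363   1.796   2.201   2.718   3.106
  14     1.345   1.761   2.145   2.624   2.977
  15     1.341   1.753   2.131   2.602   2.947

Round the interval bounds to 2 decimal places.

The population standard deviation σ is unknown (only the sample standard deviation s is given), so use a t-interval with df = n - 1 = 16 - 1 = 15.

For 95% confidence with df = 15, t* = 2.131 (from t-table)

Standard error: SE = s/√n = 6/√16 = 1.500000

Margin of error: E = t* × SE = 2.131 × 1.500000 = 3.1965

T-interval: x̄ ± E = 40 ± 3.1965 = (36.8035, 43.1965)

Rounded to 2 decimal places:

(36.80, 43.20)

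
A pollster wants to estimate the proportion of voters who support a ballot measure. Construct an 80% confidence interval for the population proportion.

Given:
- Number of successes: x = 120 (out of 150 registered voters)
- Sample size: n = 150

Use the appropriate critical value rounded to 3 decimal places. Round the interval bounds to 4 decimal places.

Sample proportion: p̂ = 120/150 = 0.800000

Check conditions for normal approximation:
  np̂ = 120 ≥ 10 ✓
  n(1-p̂) = 30 ≥ 10 ✓

The sample is large enough, so use a z-interval (normal approximation) for the proportion.

For 80% confidence, z* = 1.282 (from standard normal table)

Standard error: SE = √(p̂(1-p̂)/n) = √(0.800000×0.200000/150) = 0.03265986

Margin of error: E = z* × SE = 1.282 × 0.03265986 = 0.041870

Z-interval: p̂ ± E = 0.800000 ± 0.041870 = (0.758130, 0.841870)

Rounded to 4 decimal places:

(0.7581, 0.8419)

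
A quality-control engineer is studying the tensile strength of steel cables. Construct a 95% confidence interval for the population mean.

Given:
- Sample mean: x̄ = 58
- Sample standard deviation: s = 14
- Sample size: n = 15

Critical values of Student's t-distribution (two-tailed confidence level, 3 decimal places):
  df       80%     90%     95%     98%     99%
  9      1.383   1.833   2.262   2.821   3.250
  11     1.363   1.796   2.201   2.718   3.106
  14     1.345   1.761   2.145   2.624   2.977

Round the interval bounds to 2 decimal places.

The population standard deviation σ is unknown (only the sample standard deviation s is given), so use a t-interval with df = n - 1 = 15 - 1 = 14.

For 95% confidence with df = 14, t* = 2.145 (from t-table)

Standard error: SE = s/√n = 14/√15 = 3.614784

Margin of error: E = t* × SE = 2.145 × 3.614784 = 7.7537

T-interval: x̄ ± E = 58 ± 7.7537 = (50.2463, 65.7537)

Rounded to 2 decimal places:

(50.25, 65.75)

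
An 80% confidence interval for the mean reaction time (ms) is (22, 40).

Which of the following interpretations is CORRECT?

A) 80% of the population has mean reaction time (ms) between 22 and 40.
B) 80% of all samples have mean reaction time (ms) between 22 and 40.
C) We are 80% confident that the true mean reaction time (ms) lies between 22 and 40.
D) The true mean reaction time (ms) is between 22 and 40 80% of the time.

A confidence interval represents our confidence in the procedure, not a probability statement about the parameter.

Key concept: If we repeated this sampling process many times and computed an 80% CI each time, about 80% of those intervals would contain the true population parameter.

For this specific interval (22, 40):
- Midpoint (point estimate): 31
- Margin of error: 9

The correct interpretation is the one stating confidence that the true parameter lies in the interval — option C.

C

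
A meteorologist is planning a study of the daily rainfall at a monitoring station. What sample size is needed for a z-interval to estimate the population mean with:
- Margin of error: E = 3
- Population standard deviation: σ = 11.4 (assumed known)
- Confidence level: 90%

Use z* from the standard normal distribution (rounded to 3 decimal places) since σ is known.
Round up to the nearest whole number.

Using z* since population σ is known (z-interval formula).

For 90% confidence, z* = 1.645 (from standard normal table)

Sample size formula for z-interval: n = (z*σ/E)²

n = (1.645 × 11.4 / 3)²
  = (6.251000)²
  = 39.0750

Round up to the nearest whole number: n = 40

40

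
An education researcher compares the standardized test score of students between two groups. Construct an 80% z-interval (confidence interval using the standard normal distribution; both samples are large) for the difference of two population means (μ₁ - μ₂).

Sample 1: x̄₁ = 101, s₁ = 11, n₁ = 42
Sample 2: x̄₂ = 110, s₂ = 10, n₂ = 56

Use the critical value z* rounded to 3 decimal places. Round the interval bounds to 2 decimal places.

Both samples are large (n₁ = 42 ≥ 30, n₂ = 56 ≥ 30), so a z-interval for the difference of means applies.

Point estimate: x̄₁ - x̄₂ = 101 - 110 = -9

Standard error: SE = √(s₁²/n₁ + s₂²/n₂)
= √(11²/42 + 10²/56)
= √(2.880952 + 1.785714)
= 2.160247

For 80% confidence, z* = 1.282 (from standard normal table)
Margin of error: E = z* × SE = 1.282 × 2.160247 = 2.7694

Z-interval: (x̄₁ - x̄₂) ± E = -9 ± 2.7694 = (-11.7694, -6.2306)

Rounded to 2 decimal places:

(-11.77, -6.23)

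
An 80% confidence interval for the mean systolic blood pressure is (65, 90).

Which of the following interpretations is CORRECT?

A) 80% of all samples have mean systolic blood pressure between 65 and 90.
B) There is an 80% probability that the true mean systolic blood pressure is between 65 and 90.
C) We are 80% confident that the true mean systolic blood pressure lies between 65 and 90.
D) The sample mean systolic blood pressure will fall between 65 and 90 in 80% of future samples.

A confidence interval represents our confidence in the procedure, not a probability statement about the parameter.

Key concept: If we repeated this sampling process many times and computed an 80% CI each time, about 80% of those intervals would contain the true population parameter.

For this specific interval (65, 90):
- Midpoint (point estimate): 77.5
- Margin of error: 12.5

The correct interpretation is the one stating confidence that the true parameter lies in the interval — option C.

C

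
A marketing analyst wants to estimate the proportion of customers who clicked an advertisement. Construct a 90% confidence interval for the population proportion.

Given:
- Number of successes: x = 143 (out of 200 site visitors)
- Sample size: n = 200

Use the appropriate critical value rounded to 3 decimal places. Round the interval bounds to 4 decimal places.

Sample proportion: p̂ = 143/200 = 0.715000

Check conditions for normal approximation:
  np̂ = 143 ≥ 10 ✓
  n(1-p̂) = 57 ≥ 10 ✓

The sample is large enough, so use a z-interval (normal approximation) for the proportion.

For 90% confidence, z* = 1.645 (from standard normal table)

Standard error: SE = √(p̂(1-p̂)/n) = √(0.715000×0.285000/200) = 0.03191982

Margin of error: E = z* × SE = 1.645 × 0.03191982 = 0.052508

Z-interval: p̂ ± E = 0.715000 ± 0.052508 = (0.662492, 0.767508)

Rounded to 4 decimal places:

(0.6625, 0.7675)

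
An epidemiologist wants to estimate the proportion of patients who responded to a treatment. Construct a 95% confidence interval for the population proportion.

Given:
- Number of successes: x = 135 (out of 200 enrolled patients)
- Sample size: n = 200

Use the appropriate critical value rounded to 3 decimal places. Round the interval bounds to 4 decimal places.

Sample proportion: p̂ = 135/200 = 0.675000

Check conditions for normal approximation:
  np̂ = 135 ≥ 10 ✓
  n(1-p̂) = 65 ≥ 10 ✓

The sample is large enough, so use a z-interval (normal approximation) for the proportion.

For 95% confidence, z* = 1.96 (from standard normal table)

Standard error: SE = √(p̂(1-p̂)/n) = √(0.675000×0.325000/200) = 0.03311910

Margin of error: E = z* × SE = 1.96 × 0.03311910 = 0.064913

Z-interval: p̂ ± E = 0.675000 ± 0.064913 = (0.610087, 0.739913)

Rounded to 4 decimal places:

(0.6101, 0.7399)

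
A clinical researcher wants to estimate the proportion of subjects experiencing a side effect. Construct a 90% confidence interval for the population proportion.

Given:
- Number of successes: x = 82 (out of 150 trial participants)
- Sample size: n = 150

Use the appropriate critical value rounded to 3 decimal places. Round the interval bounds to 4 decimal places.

Sample proportion: p̂ = 82/150 = 0.546667

Check conditions for normal approximation:
  np̂ = 82 ≥ 10 ✓
  n(1-p̂) = 68 ≥ 10 ✓

The sample is large enough, so use a z-interval (normal approximation) for the proportion.

For 90% confidence, z* = 1.645 (from standard normal table)

Standard error: SE = √(p̂(1-p̂)/n) = √(0.546667×0.453333/150) = 0.04064663

Margin of error: E = z* × SE = 1.645 × 0.04064663 = 0.066864

Z-interval: p̂ ± E = 0.546667 ± 0.066864 = (0.479803, 0.613530)

Rounded to 4 decimal places:

(0.4798, 0.6135)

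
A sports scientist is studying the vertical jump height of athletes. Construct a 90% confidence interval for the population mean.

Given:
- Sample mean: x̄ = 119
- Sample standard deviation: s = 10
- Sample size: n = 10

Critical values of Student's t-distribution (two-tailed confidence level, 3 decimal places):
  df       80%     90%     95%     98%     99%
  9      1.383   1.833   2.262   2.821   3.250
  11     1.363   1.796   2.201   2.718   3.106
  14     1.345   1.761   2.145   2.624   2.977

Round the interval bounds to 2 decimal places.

The population standard deviation σ is unknown (only the sample standard deviation s is given), so use a t-interval with df = n - 1 = 10 - 1 = 9.

For 90% confidence with df = 9, t* = 1.833 (from t-table)

Standard error: SE = s/√n = 10/√10 = 3.162278

Margin of error: E = t* × SE = 1.833 × 3.162278 = 5.7965

T-interval: x̄ ± E = 119 ± 5.7965 = (113.2035, 124.7965)

Rounded to 2 decimal places:

(113.20, 124.80)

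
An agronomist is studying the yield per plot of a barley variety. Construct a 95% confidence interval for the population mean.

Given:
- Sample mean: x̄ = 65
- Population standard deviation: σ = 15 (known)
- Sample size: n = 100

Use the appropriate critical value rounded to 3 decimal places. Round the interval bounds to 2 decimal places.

The population standard deviation σ is known, so use a z-interval (standard normal critical value).

For 95% confidence, z* = 1.96 (from standard normal table)

Standard error: SE = σ/√n = 15/√100 = 1.500000

Margin of error: E = z* × SE = 1.96 × 1.500000 = 2.9400

Z-interval: x̄ ± E = 65 ± 2.9400 = (62.0600, 67.9400)

Rounded to 2 decimal places:

(62.06, 67.94)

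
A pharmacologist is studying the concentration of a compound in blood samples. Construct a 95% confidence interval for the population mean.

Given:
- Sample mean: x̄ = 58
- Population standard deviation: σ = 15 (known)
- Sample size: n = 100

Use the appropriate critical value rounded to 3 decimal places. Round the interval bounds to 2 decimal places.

The population standard deviation σ is known, so use a z-interval (standard normal critical value).

For 95% confidence, z* = 1.96 (from standard normal table)

Standard error: SE = σ/√n = 15/√100 = 1.500000

Margin of error: E = z* × SE = 1.96 × 1.500000 = 2.9400

Z-interval: x̄ ± E = 58 ± 2.9400 = (55.0600, 60.9400)

Rounded to 2 decimal places:

(55.06, 60.94)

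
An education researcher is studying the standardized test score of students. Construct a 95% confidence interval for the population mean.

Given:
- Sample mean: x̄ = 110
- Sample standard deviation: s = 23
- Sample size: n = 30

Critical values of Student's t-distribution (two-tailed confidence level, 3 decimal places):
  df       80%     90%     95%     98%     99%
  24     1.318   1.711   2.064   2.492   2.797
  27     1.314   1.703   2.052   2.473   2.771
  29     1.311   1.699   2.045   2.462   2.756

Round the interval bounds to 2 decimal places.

The population standard deviation σ is unknown (only the sample standard deviation s is given), so use a t-interval with df = n - 1 = 30 - 1 = 29.

For 95% confidence with df = 29, t* = 2.045 (from t-table)

Standard error: SE = s/√n = 23/√30 = 4.199206

Margin of error: E = t* × SE = 2.045 × 4.199206 = 8.5874

T-interval: x̄ ± E = 110 ± 8.5874 = (101.4126, 118.5874)

Rounded to 2 decimal places:

(101.41, 118.59)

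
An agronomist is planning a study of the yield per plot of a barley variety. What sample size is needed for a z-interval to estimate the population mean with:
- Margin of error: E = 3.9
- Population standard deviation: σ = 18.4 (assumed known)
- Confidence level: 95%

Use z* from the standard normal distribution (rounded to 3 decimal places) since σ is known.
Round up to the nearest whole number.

Using z* since population σ is known (z-interval formula).

For 95% confidence, z* = 1.96 (from standard normal table)

Sample size formula for z-interval: n = (z*σ/E)²

n = (1.96 × 18.4 / 3.9)²
  = (9.247179)²
  = 85.5103

Round up to the nearest whole number: n = 86

86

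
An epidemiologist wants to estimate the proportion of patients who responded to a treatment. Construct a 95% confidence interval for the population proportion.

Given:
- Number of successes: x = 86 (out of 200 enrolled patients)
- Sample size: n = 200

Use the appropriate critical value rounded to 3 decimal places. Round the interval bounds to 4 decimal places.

Sample proportion: p̂ = 86/200 = 0.430000

Check conditions for normal approximation:
  np̂ = 86 ≥ 10 ✓
  n(1-p̂) = 114 ≥ 10 ✓

The sample is large enough, so use a z-interval (normal approximation) for the proportion.

For 95% confidence, z* = 1.96 (from standard normal table)

Standard error: SE = √(p̂(1-p̂)/n) = √(0.430000×0.570000/200) = 0.03500714

Margin of error: E = z* × SE = 1.96 × 0.03500714 = 0.068614

Z-interval: p̂ ± E = 0.430000 ± 0.068614 = (0.361386, 0.498614)

Rounded to 4 decimal places:

(0.3614, 0.4986)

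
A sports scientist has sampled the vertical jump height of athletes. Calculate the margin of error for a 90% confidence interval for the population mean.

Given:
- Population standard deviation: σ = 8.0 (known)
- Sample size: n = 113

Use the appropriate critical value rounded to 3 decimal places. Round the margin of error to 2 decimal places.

The population standard deviation σ is known, so use the z-interval margin of error formula.

For 90% confidence, z* = 1.645 (from standard normal table)

Margin of error formula for z-interval: E = z* × σ/√n

E = 1.645 × 8.0/√113
  = 1.645 × 0.752577
  = 1.2380

Rounded to 2 decimal places:

1.24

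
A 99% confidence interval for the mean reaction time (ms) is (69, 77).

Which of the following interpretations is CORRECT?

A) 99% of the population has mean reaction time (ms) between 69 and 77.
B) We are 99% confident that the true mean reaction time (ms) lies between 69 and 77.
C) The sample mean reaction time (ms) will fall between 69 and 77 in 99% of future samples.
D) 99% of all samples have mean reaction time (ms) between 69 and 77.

A confidence interval represents our confidence in the procedure, not a probability statement about the parameter.

Key concept: If we repeated this sampling process many times and computed a 99% CI each time, about 99% of those intervals would contain the true population parameter.

For this specific interval (69, 77):
- Midpoint (point estimate): 73
- Margin of error: 4

The correct interpretation is the one stating confidence that the true parameter lies in the interval — option B.

B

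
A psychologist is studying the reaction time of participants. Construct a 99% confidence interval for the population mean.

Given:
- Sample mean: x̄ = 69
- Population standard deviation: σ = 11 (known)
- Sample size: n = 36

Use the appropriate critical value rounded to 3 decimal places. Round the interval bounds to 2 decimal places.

The population standard deviation σ is known, so use a z-interval (standard normal critical value).

For 99% confidence, z* = 2.576 (from standard normal table)

Standard error: SE = σ/√n = 11/√36 = 1.833333

Margin of error: E = z* × SE = 2.576 × 1.833333 = 4.7227

Z-interval: x̄ ± E = 69 ± 4.7227 = (64.2773, 73.7227)

Rounded to 2 decimal places:

(64.28, 73.72)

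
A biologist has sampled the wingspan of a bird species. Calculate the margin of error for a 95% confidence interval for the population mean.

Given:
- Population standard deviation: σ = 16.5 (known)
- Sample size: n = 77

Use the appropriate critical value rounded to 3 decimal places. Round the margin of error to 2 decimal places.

The population standard deviation σ is known, so use the z-interval margin of error formula.

For 95% confidence, z* = 1.96 (from standard normal table)

Margin of error formula for z-interval: E = z* × σ/√n

E = 1.96 × 16.5/√77
  = 1.96 × 1.880350
  = 3.6855

Rounded to 2 decimal places:

3.69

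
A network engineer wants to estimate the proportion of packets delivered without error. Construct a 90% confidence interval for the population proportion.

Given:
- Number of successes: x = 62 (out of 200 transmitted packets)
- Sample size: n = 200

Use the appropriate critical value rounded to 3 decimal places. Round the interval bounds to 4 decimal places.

Sample proportion: p̂ = 62/200 = 0.310000

Check conditions for normal approximation:
  np̂ = 62 ≥ 10 ✓
  n(1-p̂) = 138 ≥ 10 ✓

The sample is large enough, so use a z-interval (normal approximation) for the proportion.

For 90% confidence, z* = 1.645 (from standard normal table)

Standard error: SE = √(p̂(1-p̂)/n) = √(0.310000×0.690000/200) = 0.03270321

Margin of error: E = z* × SE = 1.645 × 0.03270321 = 0.053797

Z-interval: p̂ ± E = 0.310000 ± 0.053797 = (0.256203, 0.363797)

Rounded to 4 decimal places:

(0.2562, 0.3638)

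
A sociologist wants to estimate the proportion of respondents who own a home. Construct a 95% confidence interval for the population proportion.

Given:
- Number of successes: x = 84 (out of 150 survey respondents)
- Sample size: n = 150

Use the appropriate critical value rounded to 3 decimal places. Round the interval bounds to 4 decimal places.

Sample proportion: p̂ = 84/150 = 0.560000

Check conditions for normal approximation:
  np̂ = 84 ≥ 10 ✓
  n(1-p̂) = 66 ≥ 10 ✓

The sample is large enough, so use a z-interval (normal approximation) for the proportion.

For 95% confidence, z* = 1.96 (from standard normal table)

Standard error: SE = √(p̂(1-p̂)/n) = √(0.560000×0.440000/150) = 0.04052982

Margin of error: E = z* × SE = 1.96 × 0.04052982 = 0.079438

Z-interval: p̂ ± E = 0.560000 ± 0.079438 = (0.480562, 0.639438)

Rounded to 4 decimal places:

(0.4806, 0.6394)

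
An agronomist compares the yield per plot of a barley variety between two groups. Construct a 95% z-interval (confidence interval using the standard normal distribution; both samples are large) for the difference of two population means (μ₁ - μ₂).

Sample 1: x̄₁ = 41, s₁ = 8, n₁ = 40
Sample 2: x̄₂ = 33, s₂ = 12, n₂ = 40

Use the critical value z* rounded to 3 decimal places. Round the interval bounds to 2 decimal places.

Both samples are large (n₁ = 40 ≥ 30, n₂ = 40 ≥ 30), so a z-interval for the difference of means applies.

Point estimate: x̄₁ - x̄₂ = 41 - 33 = 8

Standard error: SE = √(s₁²/n₁ + s₂²/n₂)
= √(8²/40 + 12²/40)
= √(1.600000 + 3.600000)
= 2.280351

For 95% confidence, z* = 1.96 (from standard normal table)
Margin of error: E = z* × SE = 1.96 × 2.280351 = 4.4695

Z-interval: (x̄₁ - x̄₂) ± E = 8 ± 4.4695 = (3.5305, 12.4695)

Rounded to 2 decimal places:

(3.53, 12.47)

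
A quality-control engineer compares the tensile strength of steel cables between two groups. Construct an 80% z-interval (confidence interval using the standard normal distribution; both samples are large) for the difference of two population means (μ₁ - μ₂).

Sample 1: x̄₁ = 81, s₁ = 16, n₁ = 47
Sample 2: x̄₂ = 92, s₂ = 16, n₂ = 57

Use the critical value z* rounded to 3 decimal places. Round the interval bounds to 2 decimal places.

Both samples are large (n₁ = 47 ≥ 30, n₂ = 57 ≥ 30), so a z-interval for the difference of means applies.

Point estimate: x̄₁ - x̄₂ = 81 - 92 = -11

Standard error: SE = √(s₁²/n₁ + s₂²/n₂)
= √(16²/47 + 16²/57)
= √(5.446809 + 4.491228)
= 3.152465

For 80% confidence, z* = 1.282 (from standard normal table)
Margin of error: E = z* × SE = 1.282 × 3.152465 = 4.0415

Z-interval: (x̄₁ - x̄₂) ± E = -11 ± 4.0415 = (-15.0415, -6.9585)

Rounded to 2 decimal places:

(-15.04, -6.96)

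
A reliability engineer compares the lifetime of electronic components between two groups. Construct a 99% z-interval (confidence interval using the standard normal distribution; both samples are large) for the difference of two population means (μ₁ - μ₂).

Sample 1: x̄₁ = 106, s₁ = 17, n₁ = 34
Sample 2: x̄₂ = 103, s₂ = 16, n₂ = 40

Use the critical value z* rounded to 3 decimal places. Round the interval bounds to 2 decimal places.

Both samples are large (n₁ = 34 ≥ 30, n₂ = 40 ≥ 30), so a z-interval for the difference of means applies.

Point estimate: x̄₁ - x̄₂ = 106 - 103 = 3

Standard error: SE = √(s₁²/n₁ + s₂²/n₂)
= √(17²/34 + 16²/40)
= √(8.500000 + 6.400000)
= 3.860052

For 99% confidence, z* = 2.576 (from standard normal table)
Margin of error: E = z* × SE = 2.576 × 3.860052 = 9.9435

Z-interval: (x̄₁ - x̄₂) ± E = 3 ± 9.9435 = (-6.9435, 12.9435)

Rounded to 2 decimal places:

(-6.94, 12.94)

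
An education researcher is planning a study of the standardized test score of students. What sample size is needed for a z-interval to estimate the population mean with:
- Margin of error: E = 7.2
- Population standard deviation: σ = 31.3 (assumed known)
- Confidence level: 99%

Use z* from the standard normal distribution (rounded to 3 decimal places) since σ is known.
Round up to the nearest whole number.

Using z* since population σ is known (z-interval formula).

For 99% confidence, z* = 2.576 (from standard normal table)

Sample size formula for z-interval: n = (z*σ/E)²

n = (2.576 × 31.3 / 7.2)²
  = (11.198444)²
  = 125.4052

Round up to the nearest whole number: n = 126

126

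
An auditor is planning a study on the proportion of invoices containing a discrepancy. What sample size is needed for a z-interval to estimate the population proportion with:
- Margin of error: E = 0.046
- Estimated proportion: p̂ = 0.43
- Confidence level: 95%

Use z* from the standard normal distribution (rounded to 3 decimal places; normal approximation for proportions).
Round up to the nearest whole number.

Using z* for proportion z-interval (normal approximation).

For 95% confidence, z* = 1.96 (from standard normal table)

Sample size formula for proportion z-interval: n = z*²p̂(1-p̂)/E²

n = 1.96² × 0.43 × 0.57 / 0.046²
  = 3.8416 × 0.2451 / 0.002116
  = 444.9793

Round up to the nearest whole number: n = 445

445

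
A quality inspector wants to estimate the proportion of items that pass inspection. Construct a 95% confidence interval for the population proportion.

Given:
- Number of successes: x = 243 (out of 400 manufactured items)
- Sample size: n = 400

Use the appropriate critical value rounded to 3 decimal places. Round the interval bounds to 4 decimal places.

Sample proportion: p̂ = 243/400 = 0.607500

Check conditions for normal approximation:
  np̂ = 243 ≥ 10 ✓
  n(1-p̂) = 157 ≥ 10 ✓

The sample is large enough, so use a z-interval (normal approximation) for the proportion.

For 95% confidence, z* = 1.96 (from standard normal table)

Standard error: SE = √(p̂(1-p̂)/n) = √(0.607500×0.392500/400) = 0.02441535

Margin of error: E = z* × SE = 1.96 × 0.02441535 = 0.047854

Z-interval: p̂ ± E = 0.607500 ± 0.047854 = (0.559646, 0.655354)

Rounded to 4 decimal places:

(0.5596, 0.6554)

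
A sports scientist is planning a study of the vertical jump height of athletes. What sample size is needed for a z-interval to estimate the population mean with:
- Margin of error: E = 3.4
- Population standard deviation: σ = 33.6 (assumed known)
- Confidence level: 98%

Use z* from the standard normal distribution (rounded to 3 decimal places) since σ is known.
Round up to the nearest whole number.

Using z* since population σ is known (z-interval formula).

For 98% confidence, z* = 2.326 (from standard normal table)

Sample size formula for z-interval: n = (z*σ/E)²

n = (2.326 × 33.6 / 3.4)²
  = (22.986353)²
  = 528.3724

Round up to the nearest whole number: n = 529

529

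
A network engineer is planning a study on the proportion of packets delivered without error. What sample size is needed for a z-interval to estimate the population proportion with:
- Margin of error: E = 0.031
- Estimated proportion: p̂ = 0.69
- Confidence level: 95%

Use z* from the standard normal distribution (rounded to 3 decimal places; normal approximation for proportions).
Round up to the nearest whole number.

Using z* for proportion z-interval (normal approximation).

For 95% confidence, z* = 1.96 (from standard normal table)

Sample size formula for proportion z-interval: n = z*²p̂(1-p̂)/E²

n = 1.96² × 0.69 × 0.31 / 0.031²
  = 3.8416 × 0.2139 / 0.000961
  = 855.0658

Round up to the nearest whole number: n = 856

856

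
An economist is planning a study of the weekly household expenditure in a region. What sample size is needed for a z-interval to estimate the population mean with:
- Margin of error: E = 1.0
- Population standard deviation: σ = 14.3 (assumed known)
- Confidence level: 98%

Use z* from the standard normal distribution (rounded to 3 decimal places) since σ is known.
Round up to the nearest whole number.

Using z* since population σ is known (z-interval formula).

For 98% confidence, z* = 2.326 (from standard normal table)

Sample size formula for z-interval: n = (z*σ/E)²

n = (2.326 × 14.3 / 1.0)²
  = (33.261800)²
  = 1106.3473

Round up to the nearest whole number: n = 1107

1107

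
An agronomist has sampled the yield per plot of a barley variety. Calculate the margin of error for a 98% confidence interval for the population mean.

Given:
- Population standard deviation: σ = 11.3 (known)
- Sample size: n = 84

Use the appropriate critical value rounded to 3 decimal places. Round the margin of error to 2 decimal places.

The population standard deviation σ is known, so use the z-interval margin of error formula.

For 98% confidence, z* = 2.326 (from standard normal table)

Margin of error formula for z-interval: E = z* × σ/√n

E = 2.326 × 11.3/√84
  = 2.326 × 1.232931
  = 2.8678

Rounded to 2 decimal places:

2.87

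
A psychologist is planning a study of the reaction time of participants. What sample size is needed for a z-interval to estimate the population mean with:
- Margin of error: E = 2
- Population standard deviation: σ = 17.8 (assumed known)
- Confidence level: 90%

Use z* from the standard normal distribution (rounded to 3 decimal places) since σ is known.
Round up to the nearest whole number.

Using z* since population σ is known (z-interval formula).

For 90% confidence, z* = 1.645 (from standard normal table)

Sample size formula for z-interval: n = (z*σ/E)²

n = (1.645 × 17.8 / 2)²
  = (14.640500)²
  = 214.3442

Round up to the nearest whole number: n = 215

215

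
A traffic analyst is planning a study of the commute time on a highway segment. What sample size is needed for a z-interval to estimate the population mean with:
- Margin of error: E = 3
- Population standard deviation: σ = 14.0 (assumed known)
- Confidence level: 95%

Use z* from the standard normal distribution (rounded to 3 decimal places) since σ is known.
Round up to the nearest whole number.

Using z* since population σ is known (z-interval formula).

For 95% confidence, z* = 1.96 (from standard normal table)

Sample size formula for z-interval: n = (z*σ/E)²

n = (1.96 × 14.0 / 3)²
  = (9.146667)²
  = 83.6615

Round up to the nearest whole number: n = 84

84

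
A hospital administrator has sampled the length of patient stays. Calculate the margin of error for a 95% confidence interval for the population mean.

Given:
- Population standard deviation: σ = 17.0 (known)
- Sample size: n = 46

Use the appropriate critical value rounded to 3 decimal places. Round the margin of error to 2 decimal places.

The population standard deviation σ is known, so use the z-interval margin of error formula.

For 95% confidence, z* = 1.96 (from standard normal table)

Margin of error formula for z-interval: E = z* × σ/√n

E = 1.96 × 17.0/√46
  = 1.96 × 2.506513
  = 4.9128

Rounded to 2 decimal places:

4.91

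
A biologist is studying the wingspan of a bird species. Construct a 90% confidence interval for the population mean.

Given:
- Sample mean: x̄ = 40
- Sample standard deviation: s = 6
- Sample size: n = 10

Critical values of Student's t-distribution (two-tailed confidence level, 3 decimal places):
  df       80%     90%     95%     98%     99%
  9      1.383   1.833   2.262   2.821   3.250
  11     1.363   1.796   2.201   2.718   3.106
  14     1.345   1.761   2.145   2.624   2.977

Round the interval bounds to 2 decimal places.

The population standard deviation σ is unknown (only the sample standard deviation s is given), so use a t-interval with df = n - 1 = 10 - 1 = 9.

For 90% confidence with df = 9, t* = 1.833 (from t-table)

Standard error: SE = s/√n = 6/√10 = 1.897367

Margin of error: E = t* × SE = 1.833 × 1.897367 = 3.4779

T-interval: x̄ ± E = 40 ± 3.4779 = (36.5221, 43.4779)

Rounded to 2 decimal places:

(36.52, 43.48)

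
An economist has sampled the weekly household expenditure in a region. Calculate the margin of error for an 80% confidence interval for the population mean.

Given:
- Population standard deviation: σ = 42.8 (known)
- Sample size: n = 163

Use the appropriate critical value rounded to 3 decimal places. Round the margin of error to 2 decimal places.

The population standard deviation σ is known, so use the z-interval margin of error formula.

For 80% confidence, z* = 1.282 (from standard normal table)

Margin of error formula for z-interval: E = z* × σ/√n

E = 1.282 × 42.8/√163
  = 1.282 × 3.352355
  = 4.2977

Rounded to 2 decimal places:

4.30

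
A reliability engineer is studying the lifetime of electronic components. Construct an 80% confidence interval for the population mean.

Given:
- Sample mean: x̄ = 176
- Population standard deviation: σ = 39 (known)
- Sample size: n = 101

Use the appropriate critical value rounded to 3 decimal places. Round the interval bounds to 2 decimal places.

The population standard deviation σ is known, so use a z-interval (standard normal critical value).

For 80% confidence, z* = 1.282 (from standard normal table)

Standard error: SE = σ/√n = 39/√101 = 3.8806450

Margin of error: E = z* × SE = 1.282 × 3.8806450 = 4.97499

Z-interval: x̄ ± E = 176 ± 4.97499 = (171.02501, 180.97499)

Rounded to 2 decimal places:

(171.03, 180.97)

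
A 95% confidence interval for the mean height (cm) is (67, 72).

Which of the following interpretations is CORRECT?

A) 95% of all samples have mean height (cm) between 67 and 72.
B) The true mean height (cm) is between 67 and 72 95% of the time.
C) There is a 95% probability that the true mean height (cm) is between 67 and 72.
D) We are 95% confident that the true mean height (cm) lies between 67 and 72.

A confidence interval represents our confidence in the procedure, not a probability statement about the parameter.

Key concept: If we repeated this sampling process many times and computed a 95% CI each time, about 95% of those intervals would contain the true population parameter.

For this specific interval (67, 72):
- Midpoint (point estimate): 69.5
- Margin of error: 2.5

The correct interpretation is the one stating confidence that the true parameter lies in the interval — option D.

D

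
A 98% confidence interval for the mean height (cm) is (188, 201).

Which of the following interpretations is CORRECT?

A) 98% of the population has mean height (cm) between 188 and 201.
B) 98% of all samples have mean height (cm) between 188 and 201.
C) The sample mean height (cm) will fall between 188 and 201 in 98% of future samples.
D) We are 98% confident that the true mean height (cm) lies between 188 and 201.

A confidence interval represents our confidence in the procedure, not a probability statement about the parameter.

Key concept: If we repeated this sampling process many times and computed a 98% CI each time, about 98% of those intervals would contain the true population parameter.

For this specific interval (188, 201):
- Midpoint (point estimate): 194.5
- Margin of error: 6.5

The correct interpretation is the one stating confidence that the true parameter lies in the interval — option D.

D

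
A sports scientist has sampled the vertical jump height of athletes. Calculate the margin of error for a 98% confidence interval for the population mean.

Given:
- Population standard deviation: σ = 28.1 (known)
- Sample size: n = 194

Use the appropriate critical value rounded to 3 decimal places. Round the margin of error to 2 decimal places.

The population standard deviation σ is known, so use the z-interval margin of error formula.

For 98% confidence, z* = 2.326 (from standard normal table)

Margin of error formula for z-interval: E = z* × σ/√n

E = 2.326 × 28.1/√194
  = 2.326 × 2.017462
  = 4.6926

Rounded to 2 decimal places:

4.69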